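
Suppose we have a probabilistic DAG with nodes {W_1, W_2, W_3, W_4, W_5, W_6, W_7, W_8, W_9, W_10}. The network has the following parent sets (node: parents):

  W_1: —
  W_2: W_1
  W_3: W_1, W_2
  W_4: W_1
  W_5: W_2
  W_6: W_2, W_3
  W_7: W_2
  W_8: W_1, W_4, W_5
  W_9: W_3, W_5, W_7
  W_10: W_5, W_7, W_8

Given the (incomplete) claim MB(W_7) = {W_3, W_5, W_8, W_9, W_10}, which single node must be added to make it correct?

A node's Markov blanket = Pa ∪ Ch ∪ (parents of Ch other than the node itself).
Children of W_7: W_9, W_10.
Pa(W_7) = {W_2}.
Co-parents of W_7 (other parents of its children):
  W_9 also has parents W_3, W_5.
  W_10's other parents are W_5, W_8.
MB(W_7) = {W_2, W_3, W_5, W_8, W_9, W_10}.
Comparing with the claimed set, W_2 is missing.

W_2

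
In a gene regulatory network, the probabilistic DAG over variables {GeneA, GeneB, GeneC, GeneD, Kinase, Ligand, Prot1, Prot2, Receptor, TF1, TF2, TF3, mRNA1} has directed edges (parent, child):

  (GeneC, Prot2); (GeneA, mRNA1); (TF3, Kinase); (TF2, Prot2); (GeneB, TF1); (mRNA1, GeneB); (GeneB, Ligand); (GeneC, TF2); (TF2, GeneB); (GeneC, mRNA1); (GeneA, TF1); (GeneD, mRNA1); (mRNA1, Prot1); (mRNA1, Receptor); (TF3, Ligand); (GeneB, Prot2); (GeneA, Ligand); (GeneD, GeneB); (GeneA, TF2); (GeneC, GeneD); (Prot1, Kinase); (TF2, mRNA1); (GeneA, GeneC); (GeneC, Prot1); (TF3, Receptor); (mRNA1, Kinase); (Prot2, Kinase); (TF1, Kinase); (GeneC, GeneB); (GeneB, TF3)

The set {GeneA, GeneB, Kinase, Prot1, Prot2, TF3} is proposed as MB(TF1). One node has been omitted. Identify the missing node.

mRNA1

The Markov blanket of a node is its parents, its children, and the other parents of its children.
Parents of TF1: GeneA, GeneB.
TF1 has child Kinase.
Other parents of TF1's children:
  Kinase: Prot1, Prot2, TF3, mRNA1
MB(TF1) = {GeneA, GeneB, Kinase, Prot1, Prot2, TF3, mRNA1}.
Comparing with the claimed set, mRNA1 is missing.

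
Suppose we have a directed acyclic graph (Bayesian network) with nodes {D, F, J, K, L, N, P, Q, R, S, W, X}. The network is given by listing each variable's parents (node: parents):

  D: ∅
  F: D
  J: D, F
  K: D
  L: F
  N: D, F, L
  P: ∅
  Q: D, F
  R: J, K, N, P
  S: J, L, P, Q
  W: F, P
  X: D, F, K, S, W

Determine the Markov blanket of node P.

{F, J, K, L, N, Q, R, S, W}

Parents of P: none.
Children of P: R, S, W.
Co-parents of P (other parents of its children):
  parents(R) \ {P} = {J, K, N}.
  S's other parents are J, L, Q.
  parents(W) \ {P} = {F}.
Taking the union gives {F, J, K, L, N, Q, R, S, W}.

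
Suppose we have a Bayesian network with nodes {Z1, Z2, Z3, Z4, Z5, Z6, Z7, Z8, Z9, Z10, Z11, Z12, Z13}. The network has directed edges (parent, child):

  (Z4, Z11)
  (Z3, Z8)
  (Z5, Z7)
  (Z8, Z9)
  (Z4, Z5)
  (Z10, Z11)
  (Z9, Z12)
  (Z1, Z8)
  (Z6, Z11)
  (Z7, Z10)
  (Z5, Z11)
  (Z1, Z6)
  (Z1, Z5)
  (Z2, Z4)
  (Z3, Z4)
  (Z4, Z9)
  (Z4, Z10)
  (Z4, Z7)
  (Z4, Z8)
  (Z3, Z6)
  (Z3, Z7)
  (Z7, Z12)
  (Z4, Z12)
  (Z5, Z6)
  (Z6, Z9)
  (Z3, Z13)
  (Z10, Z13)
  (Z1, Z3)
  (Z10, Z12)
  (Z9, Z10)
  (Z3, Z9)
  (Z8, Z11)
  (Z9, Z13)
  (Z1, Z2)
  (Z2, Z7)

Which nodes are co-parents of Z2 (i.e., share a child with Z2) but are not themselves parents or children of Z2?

Children of Z2: Z4, Z7.
  Z4: Z3
  Z7: Z3, Z4, Z5
Excluding nodes already adjacent to Z2 (Z1, Z4, Z7), the co-parent-only contribution is {Z3, Z5}.

{Z3, Z5}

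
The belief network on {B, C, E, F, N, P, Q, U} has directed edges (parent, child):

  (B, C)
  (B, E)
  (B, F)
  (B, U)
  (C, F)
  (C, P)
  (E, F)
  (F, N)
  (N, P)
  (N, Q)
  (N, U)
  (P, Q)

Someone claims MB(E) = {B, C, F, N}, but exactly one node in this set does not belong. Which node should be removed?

N

A node's Markov blanket = Pa ∪ Ch ∪ (parents of Ch other than the node itself).
Parents of E: B.
Ch(E) = {F}.
Parents of each child, excluding E:
  F: B, C
MB(E) = {B, C, F}.
N is neither a parent, child, nor co-parent of E, so it does not belong.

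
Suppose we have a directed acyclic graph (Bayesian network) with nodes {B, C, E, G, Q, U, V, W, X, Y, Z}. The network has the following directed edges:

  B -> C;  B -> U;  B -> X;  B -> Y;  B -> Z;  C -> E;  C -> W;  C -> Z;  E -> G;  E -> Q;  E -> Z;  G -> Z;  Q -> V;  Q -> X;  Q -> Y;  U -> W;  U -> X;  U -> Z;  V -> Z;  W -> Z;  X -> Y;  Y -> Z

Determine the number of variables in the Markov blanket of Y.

Recall MB(v) = parents ∪ children ∪ spouses, where spouses are the other parents of v's children.
Y has child Z.
Y has parents B, Q, X.
Parents of each child, excluding Y:
  Z: B, C, E, G, U, V, W
MB(Y) = {B, C, E, G, Q, U, V, W, X, Z}, which has 10 nodes.

10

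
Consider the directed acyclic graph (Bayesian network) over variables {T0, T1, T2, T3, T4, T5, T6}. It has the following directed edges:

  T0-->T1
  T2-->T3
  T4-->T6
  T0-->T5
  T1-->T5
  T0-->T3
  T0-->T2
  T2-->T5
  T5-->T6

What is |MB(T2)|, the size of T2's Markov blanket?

By definition, MB(T2) is built from T2's parents, T2's children, and the co-parents of T2.
T2 has children T3, T5.
Parents of T2: T0.
Co-parents of T2 (other parents of its children):
  T3: T0
  T5: T0, T1
MB(T2) = {T0, T1, T3, T5}, which has 4 nodes.

4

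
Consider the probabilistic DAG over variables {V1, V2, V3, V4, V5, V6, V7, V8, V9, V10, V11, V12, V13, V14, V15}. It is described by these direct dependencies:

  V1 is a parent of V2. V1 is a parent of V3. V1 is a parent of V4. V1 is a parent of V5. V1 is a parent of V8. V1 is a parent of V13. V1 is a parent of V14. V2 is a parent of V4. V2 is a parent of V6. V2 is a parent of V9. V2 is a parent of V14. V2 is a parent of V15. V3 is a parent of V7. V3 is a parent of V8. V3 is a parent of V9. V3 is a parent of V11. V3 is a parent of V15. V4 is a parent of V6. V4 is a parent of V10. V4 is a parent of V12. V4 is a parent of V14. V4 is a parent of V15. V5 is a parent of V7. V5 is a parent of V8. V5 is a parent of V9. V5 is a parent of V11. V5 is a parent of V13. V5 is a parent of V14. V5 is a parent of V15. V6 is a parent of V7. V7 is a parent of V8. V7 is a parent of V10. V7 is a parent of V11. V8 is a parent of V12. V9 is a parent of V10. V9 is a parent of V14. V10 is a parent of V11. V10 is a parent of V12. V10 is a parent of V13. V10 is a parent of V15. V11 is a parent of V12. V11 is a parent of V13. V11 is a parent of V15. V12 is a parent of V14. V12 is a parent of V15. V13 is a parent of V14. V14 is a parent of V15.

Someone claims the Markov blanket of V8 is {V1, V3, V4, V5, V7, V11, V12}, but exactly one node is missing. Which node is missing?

V8 has parents V1, V3, V5, V7.
V8's children: V12.
Parents of each child, excluding V8:
  V12's other parents are V4, V10, V11.
MB(V8) = {V1, V3, V4, V5, V7, V10, V11, V12}.
Comparing with the claimed set, V10 is missing.

V10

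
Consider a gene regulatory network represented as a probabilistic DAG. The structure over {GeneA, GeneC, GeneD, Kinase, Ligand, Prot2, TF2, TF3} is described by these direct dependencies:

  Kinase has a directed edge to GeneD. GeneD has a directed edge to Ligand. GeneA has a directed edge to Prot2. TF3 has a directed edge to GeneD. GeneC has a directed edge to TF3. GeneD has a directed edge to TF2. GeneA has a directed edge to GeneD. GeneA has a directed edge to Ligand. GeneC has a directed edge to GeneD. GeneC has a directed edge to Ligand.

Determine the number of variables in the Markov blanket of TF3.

Parents of TF3: GeneC.
TF3's children: GeneD.
Co-parents of TF3 (other parents of its children):
  GeneD: GeneA, GeneC, Kinase
MB(TF3) = {GeneA, GeneC, GeneD, Kinase}, which has 4 nodes.

4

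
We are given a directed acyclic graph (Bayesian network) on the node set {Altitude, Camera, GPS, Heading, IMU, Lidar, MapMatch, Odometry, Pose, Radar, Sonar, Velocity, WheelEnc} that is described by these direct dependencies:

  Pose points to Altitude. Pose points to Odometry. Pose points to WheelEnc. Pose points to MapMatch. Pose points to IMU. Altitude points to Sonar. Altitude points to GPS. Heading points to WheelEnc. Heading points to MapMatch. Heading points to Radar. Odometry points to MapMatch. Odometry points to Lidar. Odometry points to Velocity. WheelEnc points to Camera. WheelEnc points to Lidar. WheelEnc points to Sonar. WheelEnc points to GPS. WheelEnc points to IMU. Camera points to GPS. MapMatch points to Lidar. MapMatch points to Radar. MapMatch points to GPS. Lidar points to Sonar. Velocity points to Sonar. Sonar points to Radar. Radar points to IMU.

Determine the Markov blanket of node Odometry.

{Heading, Lidar, MapMatch, Pose, Velocity, WheelEnc}

By definition, MB(Odometry) is built from Odometry's parents, Odometry's children, and the co-parents of Odometry.
Odometry has parent Pose.
Odometry has children Lidar, MapMatch, Velocity.
Co-parents of Odometry (other parents of its children):
  parents(MapMatch) \ {Odometry} = {Heading, Pose}.
  Lidar also has parents MapMatch, WheelEnc.
  Velocity: no additional parents.
So the Markov blanket of Odometry is {Heading, Lidar, MapMatch, Pose, Velocity, WheelEnc}.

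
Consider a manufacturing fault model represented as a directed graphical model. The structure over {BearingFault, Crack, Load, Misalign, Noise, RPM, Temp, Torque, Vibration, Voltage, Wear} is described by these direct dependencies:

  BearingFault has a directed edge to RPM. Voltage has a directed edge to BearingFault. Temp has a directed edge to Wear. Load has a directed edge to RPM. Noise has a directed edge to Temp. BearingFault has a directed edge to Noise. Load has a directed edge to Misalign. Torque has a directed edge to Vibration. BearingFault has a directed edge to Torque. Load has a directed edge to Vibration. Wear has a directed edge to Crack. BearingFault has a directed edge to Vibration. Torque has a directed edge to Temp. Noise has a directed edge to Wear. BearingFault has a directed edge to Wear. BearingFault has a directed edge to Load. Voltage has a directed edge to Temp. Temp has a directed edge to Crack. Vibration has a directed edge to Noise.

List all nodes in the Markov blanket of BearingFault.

{Load, Noise, RPM, Temp, Torque, Vibration, Voltage, Wear}

Parents of BearingFault: Voltage.
Children of BearingFault: Load, Noise, RPM, Torque, Vibration, Wear.
For each child, the remaining parents (spouses of BearingFault):
  Load: no additional parents.
  Torque: no additional parents.
  Vibration also has parents Load, Torque.
  Noise's other parent is Vibration.
  parents(Wear) \ {BearingFault} = {Noise, Temp}.
  RPM also has parent Load.
Taking the union gives {Load, Noise, RPM, Temp, Torque, Vibration, Voltage, Wear}.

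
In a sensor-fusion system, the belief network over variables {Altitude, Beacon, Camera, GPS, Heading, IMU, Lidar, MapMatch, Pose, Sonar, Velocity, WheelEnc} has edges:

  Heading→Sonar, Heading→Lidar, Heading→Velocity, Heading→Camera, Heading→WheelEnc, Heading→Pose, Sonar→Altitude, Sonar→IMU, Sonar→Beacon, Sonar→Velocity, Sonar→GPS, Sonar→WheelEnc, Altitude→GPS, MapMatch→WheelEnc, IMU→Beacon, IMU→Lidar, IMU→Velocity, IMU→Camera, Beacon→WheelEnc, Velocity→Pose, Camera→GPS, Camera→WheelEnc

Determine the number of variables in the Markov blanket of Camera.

A node's Markov blanket = Pa ∪ Ch ∪ (parents of Ch other than the node itself).
Camera's parents: Heading, IMU.
Camera has children GPS, WheelEnc.
Parents of each child, excluding Camera:
  parents(GPS) \ {Camera} = {Altitude, Sonar}.
  parents(WheelEnc) \ {Camera} = {Beacon, Heading, MapMatch, Sonar}.
MB(Camera) = {Altitude, Beacon, GPS, Heading, IMU, MapMatch, Sonar, WheelEnc}, which has 8 nodes.

8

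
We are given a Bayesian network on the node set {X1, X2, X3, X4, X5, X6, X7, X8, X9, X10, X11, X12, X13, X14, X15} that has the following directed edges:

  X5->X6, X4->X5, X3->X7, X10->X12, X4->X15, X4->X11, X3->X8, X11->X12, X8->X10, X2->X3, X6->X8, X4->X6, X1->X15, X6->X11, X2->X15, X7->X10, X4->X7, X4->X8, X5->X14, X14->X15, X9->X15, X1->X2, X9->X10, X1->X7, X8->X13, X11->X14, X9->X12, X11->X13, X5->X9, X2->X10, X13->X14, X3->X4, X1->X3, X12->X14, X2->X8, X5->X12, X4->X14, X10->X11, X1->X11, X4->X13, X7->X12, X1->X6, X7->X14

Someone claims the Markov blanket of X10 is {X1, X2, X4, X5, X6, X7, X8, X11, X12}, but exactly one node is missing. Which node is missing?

The Markov blanket of a node is its parents, its children, and the other parents of its children.
Pa(X10) = {X2, X7, X8, X9}.
X10 has children X11, X12.
Parents of each child, excluding X10:
  parents(X11) \ {X10} = {X1, X4, X6}.
  X12 also has parents X5, X7, X9, X11.
MB(X10) = {X1, X2, X4, X5, X6, X7, X8, X9, X11, X12}.
Comparing with the claimed set, X9 is missing.

X9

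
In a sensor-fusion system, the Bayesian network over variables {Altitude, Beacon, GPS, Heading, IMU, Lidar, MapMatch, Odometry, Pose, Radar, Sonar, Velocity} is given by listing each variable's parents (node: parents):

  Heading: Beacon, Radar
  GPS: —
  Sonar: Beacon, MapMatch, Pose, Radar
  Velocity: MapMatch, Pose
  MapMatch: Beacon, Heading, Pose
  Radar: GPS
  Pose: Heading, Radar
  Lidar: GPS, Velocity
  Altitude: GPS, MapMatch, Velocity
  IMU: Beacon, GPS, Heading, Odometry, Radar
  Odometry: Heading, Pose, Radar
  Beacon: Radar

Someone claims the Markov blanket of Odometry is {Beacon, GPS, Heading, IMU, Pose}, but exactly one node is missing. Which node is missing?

A node's Markov blanket = Pa ∪ Ch ∪ (parents of Ch other than the node itself).
Pa(Odometry) = {Heading, Pose, Radar}.
Ch(Odometry) = {IMU}.
Co-parents of Odometry (other parents of its children):
  parents(IMU) \ {Odometry} = {Beacon, GPS, Heading, Radar}.
MB(Odometry) = {Beacon, GPS, Heading, IMU, Pose, Radar}.
Comparing with the claimed set, Radar is missing.

Radar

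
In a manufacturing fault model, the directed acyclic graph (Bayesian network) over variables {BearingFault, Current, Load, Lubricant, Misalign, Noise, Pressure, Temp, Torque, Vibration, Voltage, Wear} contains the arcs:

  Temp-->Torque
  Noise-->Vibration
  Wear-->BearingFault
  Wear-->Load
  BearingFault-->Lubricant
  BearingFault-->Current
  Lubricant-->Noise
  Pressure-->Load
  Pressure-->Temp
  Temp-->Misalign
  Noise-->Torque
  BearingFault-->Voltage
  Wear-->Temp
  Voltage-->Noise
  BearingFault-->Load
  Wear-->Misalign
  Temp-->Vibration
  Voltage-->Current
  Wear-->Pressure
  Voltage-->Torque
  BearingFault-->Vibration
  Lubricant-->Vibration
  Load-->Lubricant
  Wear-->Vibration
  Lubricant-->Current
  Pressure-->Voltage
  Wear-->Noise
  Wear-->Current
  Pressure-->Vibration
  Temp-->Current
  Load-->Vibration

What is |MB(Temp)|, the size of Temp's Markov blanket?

11

A node's Markov blanket = Pa ∪ Ch ∪ (parents of Ch other than the node itself).
Parents of Temp: Pressure, Wear.
Temp has children Current, Misalign, Torque, Vibration.
Other parents of Temp's children:
  Current: BearingFault, Lubricant, Voltage, Wear
  Vibration: BearingFault, Load, Lubricant, Noise, Pressure, Wear
  Torque: Noise, Voltage
  Misalign: Wear
MB(Temp) = {BearingFault, Current, Load, Lubricant, Misalign, Noise, Pressure, Torque, Vibration, Voltage, Wear}, which has 11 nodes.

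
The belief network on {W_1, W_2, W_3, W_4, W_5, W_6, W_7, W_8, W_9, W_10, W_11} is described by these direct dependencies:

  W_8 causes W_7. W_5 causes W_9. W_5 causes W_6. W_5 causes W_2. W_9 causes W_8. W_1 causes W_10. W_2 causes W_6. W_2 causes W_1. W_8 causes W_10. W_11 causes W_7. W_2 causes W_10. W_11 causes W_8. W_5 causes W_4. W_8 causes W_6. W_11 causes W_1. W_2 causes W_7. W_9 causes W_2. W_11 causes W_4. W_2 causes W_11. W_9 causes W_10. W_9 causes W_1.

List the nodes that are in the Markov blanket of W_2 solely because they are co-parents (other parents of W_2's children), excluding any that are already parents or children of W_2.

{W_8}

Children of W_2: W_1, W_6, W_7, W_10, W_11.
  W_11 has no other parent.
  W_1's other parents are W_9, W_11.
  parents(W_10) \ {W_2} = {W_1, W_8, W_9}.
  W_7's other parents are W_8, W_11.
  parents(W_6) \ {W_2} = {W_5, W_8}.
Excluding nodes already adjacent to W_2 (W_1, W_5, W_6, W_7, W_9, W_10, W_11), the co-parent-only contribution is {W_8}.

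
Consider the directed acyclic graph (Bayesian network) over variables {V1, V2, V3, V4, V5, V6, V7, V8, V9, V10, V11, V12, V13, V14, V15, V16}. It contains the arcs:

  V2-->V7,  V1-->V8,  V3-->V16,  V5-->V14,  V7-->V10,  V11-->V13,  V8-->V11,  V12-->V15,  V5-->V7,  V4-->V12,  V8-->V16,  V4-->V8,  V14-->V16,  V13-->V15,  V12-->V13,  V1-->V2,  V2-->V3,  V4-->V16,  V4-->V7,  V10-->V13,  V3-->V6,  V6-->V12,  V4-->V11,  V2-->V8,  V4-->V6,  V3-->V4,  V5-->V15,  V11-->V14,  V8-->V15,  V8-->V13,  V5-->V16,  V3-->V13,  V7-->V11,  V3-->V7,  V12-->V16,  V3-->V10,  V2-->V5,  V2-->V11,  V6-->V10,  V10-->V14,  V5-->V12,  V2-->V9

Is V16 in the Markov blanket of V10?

No

Pa(V10) = {V3, V6, V7}.
V10 has children V13, V14.
Parents of each child, excluding V10:
  V13's other parents are V3, V8, V11, V12.
  parents(V14) \ {V10} = {V5, V11}.
MB(V10) = {V3, V5, V6, V7, V8, V11, V12, V13, V14}; V16 is not in this set.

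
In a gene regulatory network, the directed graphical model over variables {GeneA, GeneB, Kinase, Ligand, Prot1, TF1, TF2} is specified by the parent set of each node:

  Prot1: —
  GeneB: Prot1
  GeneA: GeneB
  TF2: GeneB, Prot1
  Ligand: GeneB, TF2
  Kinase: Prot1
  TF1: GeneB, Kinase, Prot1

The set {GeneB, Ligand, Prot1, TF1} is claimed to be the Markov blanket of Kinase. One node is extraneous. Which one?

Ligand

Kinase has parent Prot1.
Children of Kinase: TF1.
Other parents of Kinase's children:
  parents(TF1) \ {Kinase} = {GeneB, Prot1}.
MB(Kinase) = {GeneB, Prot1, TF1}.
Ligand is neither a parent, child, nor co-parent of Kinase, so it does not belong.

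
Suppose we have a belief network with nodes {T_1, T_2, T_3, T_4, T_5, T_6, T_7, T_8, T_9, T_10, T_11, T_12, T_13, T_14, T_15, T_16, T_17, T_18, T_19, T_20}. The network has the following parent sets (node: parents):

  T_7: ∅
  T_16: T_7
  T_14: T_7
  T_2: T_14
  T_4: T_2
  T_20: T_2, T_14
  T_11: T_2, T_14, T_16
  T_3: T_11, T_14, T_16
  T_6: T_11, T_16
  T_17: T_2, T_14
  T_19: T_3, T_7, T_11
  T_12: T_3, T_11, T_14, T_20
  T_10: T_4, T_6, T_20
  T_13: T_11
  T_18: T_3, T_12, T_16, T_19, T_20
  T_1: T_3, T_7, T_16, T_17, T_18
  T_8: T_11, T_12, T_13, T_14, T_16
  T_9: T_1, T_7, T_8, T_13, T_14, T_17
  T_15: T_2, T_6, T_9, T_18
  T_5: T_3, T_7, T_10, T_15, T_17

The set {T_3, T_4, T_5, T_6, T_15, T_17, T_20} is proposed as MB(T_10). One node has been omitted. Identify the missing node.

T_7

Parents of T_10: T_4, T_6, T_20.
Children of T_10: T_5.
Co-parents of T_10 (other parents of its children):
  T_5's other parents are T_3, T_7, T_15, T_17.
MB(T_10) = {T_3, T_4, T_5, T_6, T_7, T_15, T_17, T_20}.
Comparing with the claimed set, T_7 is missing.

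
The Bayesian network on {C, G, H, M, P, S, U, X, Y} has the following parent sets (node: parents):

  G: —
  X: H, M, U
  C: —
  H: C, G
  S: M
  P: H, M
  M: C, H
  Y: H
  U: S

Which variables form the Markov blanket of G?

{C, H}

A node's Markov blanket = Pa ∪ Ch ∪ (parents of Ch other than the node itself).
Parents of G: none.
G has child H.
Parents of each child, excluding G:
  parents(H) \ {G} = {C}.
MB(G) = {C, H}.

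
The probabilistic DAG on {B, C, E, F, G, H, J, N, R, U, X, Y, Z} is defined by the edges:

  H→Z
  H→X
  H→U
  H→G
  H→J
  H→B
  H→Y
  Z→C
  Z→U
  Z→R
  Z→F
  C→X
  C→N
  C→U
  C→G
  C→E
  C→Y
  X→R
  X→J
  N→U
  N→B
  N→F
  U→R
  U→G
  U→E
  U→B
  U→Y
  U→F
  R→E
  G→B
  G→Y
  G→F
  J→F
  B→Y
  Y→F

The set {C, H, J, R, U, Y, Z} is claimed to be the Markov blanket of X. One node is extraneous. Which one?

Ch(X) = {J, R}.
X's parents: C, H.
Co-parents of X (other parents of its children):
  R's other parents are U, Z.
  J's other parent is H.
MB(X) = {C, H, J, R, U, Z}.
Y is neither a parent, child, nor co-parent of X, so it does not belong.

Y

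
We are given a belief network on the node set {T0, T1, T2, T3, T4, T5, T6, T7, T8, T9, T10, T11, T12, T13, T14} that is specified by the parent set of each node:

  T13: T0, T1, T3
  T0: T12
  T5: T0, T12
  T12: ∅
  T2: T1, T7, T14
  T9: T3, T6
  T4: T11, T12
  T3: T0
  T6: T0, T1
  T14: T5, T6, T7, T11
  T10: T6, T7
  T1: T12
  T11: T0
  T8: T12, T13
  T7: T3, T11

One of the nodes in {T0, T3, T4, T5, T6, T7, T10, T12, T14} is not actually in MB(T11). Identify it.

A node's Markov blanket = Pa ∪ Ch ∪ (parents of Ch other than the node itself).
Pa(T11) = {T0}.
T11's children: T4, T7, T14.
Parents of each child, excluding T11:
  T4: T12
  T7: T3
  T14: T5, T6, T7
MB(T11) = {T0, T3, T4, T5, T6, T7, T12, T14}.
T10 is neither a parent, child, nor co-parent of T11, so it does not belong.

T10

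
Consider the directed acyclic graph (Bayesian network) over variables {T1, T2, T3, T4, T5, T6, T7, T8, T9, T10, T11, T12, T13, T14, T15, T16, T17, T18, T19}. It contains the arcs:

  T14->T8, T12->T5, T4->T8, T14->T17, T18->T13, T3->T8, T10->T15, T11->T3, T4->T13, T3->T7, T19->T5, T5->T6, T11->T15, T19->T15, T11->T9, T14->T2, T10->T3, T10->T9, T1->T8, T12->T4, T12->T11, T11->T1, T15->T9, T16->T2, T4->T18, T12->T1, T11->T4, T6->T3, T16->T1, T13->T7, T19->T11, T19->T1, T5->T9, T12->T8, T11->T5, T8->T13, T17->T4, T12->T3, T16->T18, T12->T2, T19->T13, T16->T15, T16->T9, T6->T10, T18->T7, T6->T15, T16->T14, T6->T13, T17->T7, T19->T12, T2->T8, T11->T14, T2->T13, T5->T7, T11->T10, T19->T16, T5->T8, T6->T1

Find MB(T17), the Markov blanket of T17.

{T3, T4, T5, T7, T11, T12, T13, T14, T18}

A node's Markov blanket = Pa ∪ Ch ∪ (parents of Ch other than the node itself).
T17 has parent T14.
Ch(T17) = {T4, T7}.
Other parents of T17's children:
  T4 also has parents T11, T12.
  T7 also has parents T3, T5, T13, T18.
Taking the union gives {T3, T4, T5, T7, T11, T12, T13, T14, T18}.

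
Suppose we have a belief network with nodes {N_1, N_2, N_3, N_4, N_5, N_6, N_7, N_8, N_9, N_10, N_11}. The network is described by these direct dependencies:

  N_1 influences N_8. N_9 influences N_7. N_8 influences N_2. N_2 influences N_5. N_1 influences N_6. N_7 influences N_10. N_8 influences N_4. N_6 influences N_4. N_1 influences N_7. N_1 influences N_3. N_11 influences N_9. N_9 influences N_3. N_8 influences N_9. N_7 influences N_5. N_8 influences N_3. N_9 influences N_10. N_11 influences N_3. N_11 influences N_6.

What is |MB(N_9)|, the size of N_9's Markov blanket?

Children of N_9: N_3, N_7, N_10.
N_9's parents: N_8, N_11.
Other parents of N_9's children:
  N_7: N_1
  N_3: N_1, N_8, N_11
  N_10: N_7
MB(N_9) = {N_1, N_3, N_7, N_8, N_10, N_11}, which has 6 nodes.

6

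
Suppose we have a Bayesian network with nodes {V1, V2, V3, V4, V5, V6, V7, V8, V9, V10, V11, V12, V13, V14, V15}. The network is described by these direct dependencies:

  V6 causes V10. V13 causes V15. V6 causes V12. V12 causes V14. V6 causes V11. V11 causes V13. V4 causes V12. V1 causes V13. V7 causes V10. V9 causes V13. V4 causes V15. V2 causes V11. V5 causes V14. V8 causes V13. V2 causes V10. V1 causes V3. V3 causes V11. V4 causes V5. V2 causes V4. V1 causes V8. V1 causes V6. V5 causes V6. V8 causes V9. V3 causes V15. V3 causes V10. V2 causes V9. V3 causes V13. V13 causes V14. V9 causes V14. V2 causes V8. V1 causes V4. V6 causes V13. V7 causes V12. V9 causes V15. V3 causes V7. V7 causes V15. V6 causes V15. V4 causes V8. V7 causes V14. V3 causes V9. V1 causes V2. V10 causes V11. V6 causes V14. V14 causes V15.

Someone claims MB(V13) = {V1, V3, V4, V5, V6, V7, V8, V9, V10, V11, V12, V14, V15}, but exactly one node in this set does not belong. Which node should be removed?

Pa(V13) = {V1, V3, V6, V8, V9, V11}.
V13 has children V14, V15.
Other parents of V13's children:
  V14: V5, V6, V7, V9, V12
  V15: V3, V4, V6, V7, V9, V14
MB(V13) = {V1, V3, V4, V5, V6, V7, V8, V9, V11, V12, V14, V15}.
V10 is neither a parent, child, nor co-parent of V13, so it does not belong.

V10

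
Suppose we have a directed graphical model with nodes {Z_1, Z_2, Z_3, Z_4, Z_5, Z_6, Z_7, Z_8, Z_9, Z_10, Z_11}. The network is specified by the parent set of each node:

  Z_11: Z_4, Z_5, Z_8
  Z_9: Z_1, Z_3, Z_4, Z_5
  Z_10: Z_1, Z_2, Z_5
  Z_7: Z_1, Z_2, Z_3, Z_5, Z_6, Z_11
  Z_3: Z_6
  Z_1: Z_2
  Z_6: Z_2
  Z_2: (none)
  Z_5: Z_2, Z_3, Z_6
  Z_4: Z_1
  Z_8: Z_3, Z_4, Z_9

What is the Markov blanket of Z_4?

{Z_1, Z_3, Z_5, Z_8, Z_9, Z_11}

Z_4's children: Z_8, Z_9, Z_11.
Pa(Z_4) = {Z_1}.
Parents of each child, excluding Z_4:
  Z_9's other parents are Z_1, Z_3, Z_5.
  Z_8 also has parents Z_3, Z_9.
  parents(Z_11) \ {Z_4} = {Z_5, Z_8}.
So the Markov blanket of Z_4 is {Z_1, Z_3, Z_5, Z_8, Z_9, Z_11}.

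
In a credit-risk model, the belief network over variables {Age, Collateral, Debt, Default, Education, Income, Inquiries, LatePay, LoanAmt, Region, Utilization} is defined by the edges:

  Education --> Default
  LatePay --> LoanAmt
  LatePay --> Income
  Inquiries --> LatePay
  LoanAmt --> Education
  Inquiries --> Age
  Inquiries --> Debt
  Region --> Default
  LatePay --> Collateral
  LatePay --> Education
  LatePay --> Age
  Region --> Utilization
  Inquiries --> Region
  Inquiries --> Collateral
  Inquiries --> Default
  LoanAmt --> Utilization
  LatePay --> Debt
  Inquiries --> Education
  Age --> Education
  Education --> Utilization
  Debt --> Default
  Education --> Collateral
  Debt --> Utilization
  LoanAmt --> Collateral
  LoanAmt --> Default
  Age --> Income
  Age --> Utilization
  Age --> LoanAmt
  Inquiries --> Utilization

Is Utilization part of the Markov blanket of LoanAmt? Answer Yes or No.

Utilization is a child of LoanAmt.
So Utilization ∈ MB(LoanAmt).

Yes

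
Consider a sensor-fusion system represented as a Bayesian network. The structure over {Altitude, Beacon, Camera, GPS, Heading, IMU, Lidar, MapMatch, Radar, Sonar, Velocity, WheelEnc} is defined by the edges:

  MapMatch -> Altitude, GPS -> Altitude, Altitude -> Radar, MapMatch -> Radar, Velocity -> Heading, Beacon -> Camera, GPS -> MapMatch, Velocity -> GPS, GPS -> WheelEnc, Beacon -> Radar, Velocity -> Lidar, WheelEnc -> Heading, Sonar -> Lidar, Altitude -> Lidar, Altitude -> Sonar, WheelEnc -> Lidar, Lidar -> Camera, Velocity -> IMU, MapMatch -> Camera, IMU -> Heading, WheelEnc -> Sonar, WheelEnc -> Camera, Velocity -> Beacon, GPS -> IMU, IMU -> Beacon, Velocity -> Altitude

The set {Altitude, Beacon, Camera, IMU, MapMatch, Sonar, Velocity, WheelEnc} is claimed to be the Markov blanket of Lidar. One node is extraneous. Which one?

By definition, MB(Lidar) is built from Lidar's parents, Lidar's children, and the co-parents of Lidar.
Lidar's children: Camera.
Lidar's parents: Altitude, Sonar, Velocity, WheelEnc.
Parents of each child, excluding Lidar:
  Camera also has parents Beacon, MapMatch, WheelEnc.
MB(Lidar) = {Altitude, Beacon, Camera, MapMatch, Sonar, Velocity, WheelEnc}.
IMU is neither a parent, child, nor co-parent of Lidar, so it does not belong.

IMU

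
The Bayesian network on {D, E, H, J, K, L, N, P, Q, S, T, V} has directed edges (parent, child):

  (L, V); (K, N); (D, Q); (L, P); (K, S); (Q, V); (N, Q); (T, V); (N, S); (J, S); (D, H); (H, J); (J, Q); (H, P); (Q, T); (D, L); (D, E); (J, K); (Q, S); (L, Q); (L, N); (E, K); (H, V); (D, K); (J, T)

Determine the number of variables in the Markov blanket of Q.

9

Q's parents: D, J, L, N.
Children of Q: S, T, V.
Other parents of Q's children:
  parents(S) \ {Q} = {J, K, N}.
  T also has parent J.
  parents(V) \ {Q} = {H, L, T}.
MB(Q) = {D, H, J, K, L, N, S, T, V}, which has 9 nodes.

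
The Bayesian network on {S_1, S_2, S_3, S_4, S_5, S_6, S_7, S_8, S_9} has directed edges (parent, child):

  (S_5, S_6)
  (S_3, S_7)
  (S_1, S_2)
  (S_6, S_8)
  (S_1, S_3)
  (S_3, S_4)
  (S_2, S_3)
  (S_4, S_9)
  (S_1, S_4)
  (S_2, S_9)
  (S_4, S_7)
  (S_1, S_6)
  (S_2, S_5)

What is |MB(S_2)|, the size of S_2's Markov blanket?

Pa(S_2) = {S_1}.
Ch(S_2) = {S_3, S_5, S_9}.
Other parents of S_2's children:
  S_3: S_1
  S_5: —
  S_9: S_4
MB(S_2) = {S_1, S_3, S_4, S_5, S_9}, which has 5 nodes.

5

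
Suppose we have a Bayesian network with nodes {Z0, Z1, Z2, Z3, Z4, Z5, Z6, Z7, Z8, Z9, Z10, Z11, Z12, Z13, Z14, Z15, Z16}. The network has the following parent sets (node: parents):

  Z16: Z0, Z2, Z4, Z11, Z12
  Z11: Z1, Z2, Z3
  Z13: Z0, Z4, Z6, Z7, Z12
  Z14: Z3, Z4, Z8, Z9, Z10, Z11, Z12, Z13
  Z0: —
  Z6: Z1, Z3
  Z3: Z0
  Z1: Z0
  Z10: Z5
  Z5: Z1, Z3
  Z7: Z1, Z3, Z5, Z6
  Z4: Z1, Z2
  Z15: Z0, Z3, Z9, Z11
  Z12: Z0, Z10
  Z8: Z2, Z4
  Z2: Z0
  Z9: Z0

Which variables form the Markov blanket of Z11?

{Z0, Z1, Z2, Z3, Z4, Z8, Z9, Z10, Z12, Z13, Z14, Z15, Z16}

The Markov blanket of a node is its parents, its children, and the other parents of its children.
Pa(Z11) = {Z1, Z2, Z3}.
Z11 has children Z14, Z15, Z16.
Co-parents of Z11 (other parents of its children):
  Z14 also has parents Z3, Z4, Z8, Z9, Z10, Z12, Z13.
  Z15's other parents are Z0, Z3, Z9.
  parents(Z16) \ {Z11} = {Z0, Z2, Z4, Z12}.
Taking the union gives {Z0, Z1, Z2, Z3, Z4, Z8, Z9, Z10, Z12, Z13, Z14, Z15, Z16}.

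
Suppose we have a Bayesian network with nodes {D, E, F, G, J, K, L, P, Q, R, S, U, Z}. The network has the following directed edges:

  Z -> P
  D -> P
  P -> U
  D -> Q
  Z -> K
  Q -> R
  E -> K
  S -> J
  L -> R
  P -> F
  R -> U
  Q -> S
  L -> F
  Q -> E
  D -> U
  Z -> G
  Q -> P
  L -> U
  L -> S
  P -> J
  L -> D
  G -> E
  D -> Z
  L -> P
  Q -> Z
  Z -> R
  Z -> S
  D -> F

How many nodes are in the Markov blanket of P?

9

P has parents D, L, Q, Z.
Ch(P) = {F, J, U}.
Co-parents of P (other parents of its children):
  J also has parent S.
  parents(F) \ {P} = {D, L}.
  U also has parents D, L, R.
MB(P) = {D, F, J, L, Q, R, S, U, Z}, which has 9 nodes.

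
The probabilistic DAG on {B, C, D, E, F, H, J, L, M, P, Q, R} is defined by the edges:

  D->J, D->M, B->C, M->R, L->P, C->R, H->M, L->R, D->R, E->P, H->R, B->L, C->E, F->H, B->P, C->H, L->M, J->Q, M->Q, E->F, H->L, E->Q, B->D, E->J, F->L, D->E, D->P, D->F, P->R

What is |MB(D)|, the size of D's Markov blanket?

10

The Markov blanket of a node is its parents, its children, and the other parents of its children.
D has parent B.
Children of D: E, F, J, M, P, R.
Parents of each child, excluding D:
  E: C
  F: E
  J: E
  M: H, L
  P: B, E, L
  R: C, H, L, M, P
MB(D) = {B, C, E, F, H, J, L, M, P, R}, which has 10 nodes.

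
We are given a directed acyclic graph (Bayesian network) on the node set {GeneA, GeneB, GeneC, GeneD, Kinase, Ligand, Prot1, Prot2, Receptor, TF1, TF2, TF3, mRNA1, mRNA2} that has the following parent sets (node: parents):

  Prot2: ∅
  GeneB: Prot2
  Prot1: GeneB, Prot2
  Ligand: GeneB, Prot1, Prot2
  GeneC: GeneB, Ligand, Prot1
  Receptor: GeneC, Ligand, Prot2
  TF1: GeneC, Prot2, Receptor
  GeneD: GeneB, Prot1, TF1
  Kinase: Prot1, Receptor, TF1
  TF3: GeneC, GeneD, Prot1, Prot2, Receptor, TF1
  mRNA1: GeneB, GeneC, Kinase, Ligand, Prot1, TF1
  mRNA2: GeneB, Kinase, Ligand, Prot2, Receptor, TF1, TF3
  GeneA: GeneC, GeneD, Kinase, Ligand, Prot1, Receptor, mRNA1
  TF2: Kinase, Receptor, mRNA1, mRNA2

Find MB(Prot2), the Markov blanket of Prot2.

{GeneB, GeneC, GeneD, Kinase, Ligand, Prot1, Receptor, TF1, TF3, mRNA2}

The Markov blanket of a node is its parents, its children, and the other parents of its children.
Prot2's children: GeneB, Ligand, Prot1, Receptor, TF1, TF3, mRNA2.
Prot2's parents: none.
Co-parents of Prot2 (other parents of its children):
  GeneB: —
  Prot1: GeneB
  Ligand: GeneB, Prot1
  Receptor: GeneC, Ligand
  TF1: GeneC, Receptor
  TF3: GeneC, GeneD, Prot1, Receptor, TF1
  mRNA2: GeneB, Kinase, Ligand, Receptor, TF1, TF3
MB(Prot2) = {GeneB, GeneC, GeneD, Kinase, Ligand, Prot1, Receptor, TF1, TF3, mRNA2}.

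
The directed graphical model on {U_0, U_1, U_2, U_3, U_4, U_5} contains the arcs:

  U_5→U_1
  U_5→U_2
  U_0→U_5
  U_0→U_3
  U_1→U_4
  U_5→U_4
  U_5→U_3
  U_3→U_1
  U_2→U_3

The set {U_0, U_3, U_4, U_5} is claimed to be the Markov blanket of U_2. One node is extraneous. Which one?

Recall MB(v) = parents ∪ children ∪ spouses, where spouses are the other parents of v's children.
Children of U_2: U_3.
U_2's parents: U_5.
For each child, the remaining parents (spouses of U_2):
  parents(U_3) \ {U_2} = {U_0, U_5}.
MB(U_2) = {U_0, U_3, U_5}.
U_4 is neither a parent, child, nor co-parent of U_2, so it does not belong.

U_4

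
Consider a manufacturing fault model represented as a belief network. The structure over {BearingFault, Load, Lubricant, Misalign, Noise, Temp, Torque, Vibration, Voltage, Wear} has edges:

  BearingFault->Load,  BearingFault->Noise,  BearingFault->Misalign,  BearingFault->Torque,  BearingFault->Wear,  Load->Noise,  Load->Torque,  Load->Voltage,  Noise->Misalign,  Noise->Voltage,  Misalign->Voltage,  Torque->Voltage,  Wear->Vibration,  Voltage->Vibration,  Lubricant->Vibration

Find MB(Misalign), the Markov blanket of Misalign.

Pa(Misalign) = {BearingFault, Noise}.
Misalign's children: Voltage.
Parents of each child, excluding Misalign:
  Voltage: Load, Noise, Torque
Taking the union gives {BearingFault, Load, Noise, Torque, Voltage}.

{BearingFault, Load, Noise, Torque, Voltage}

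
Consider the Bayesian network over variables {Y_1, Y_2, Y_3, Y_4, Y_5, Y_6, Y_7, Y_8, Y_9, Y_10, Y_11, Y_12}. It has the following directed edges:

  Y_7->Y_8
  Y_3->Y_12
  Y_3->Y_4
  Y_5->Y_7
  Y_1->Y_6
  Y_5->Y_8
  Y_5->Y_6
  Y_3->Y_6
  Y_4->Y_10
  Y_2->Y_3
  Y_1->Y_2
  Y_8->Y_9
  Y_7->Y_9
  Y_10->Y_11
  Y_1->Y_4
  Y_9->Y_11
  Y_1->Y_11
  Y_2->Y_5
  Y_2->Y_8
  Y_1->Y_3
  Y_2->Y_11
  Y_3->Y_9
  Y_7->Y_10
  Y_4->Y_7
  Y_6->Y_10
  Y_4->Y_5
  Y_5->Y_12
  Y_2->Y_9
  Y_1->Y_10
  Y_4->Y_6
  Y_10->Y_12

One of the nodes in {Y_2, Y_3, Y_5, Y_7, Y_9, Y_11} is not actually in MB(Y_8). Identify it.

Y_11

Pa(Y_8) = {Y_2, Y_5, Y_7}.
Y_8's children: Y_9.
For each child, the remaining parents (spouses of Y_8):
  parents(Y_9) \ {Y_8} = {Y_2, Y_3, Y_7}.
MB(Y_8) = {Y_2, Y_3, Y_5, Y_7, Y_9}.
Y_11 is neither a parent, child, nor co-parent of Y_8, so it does not belong.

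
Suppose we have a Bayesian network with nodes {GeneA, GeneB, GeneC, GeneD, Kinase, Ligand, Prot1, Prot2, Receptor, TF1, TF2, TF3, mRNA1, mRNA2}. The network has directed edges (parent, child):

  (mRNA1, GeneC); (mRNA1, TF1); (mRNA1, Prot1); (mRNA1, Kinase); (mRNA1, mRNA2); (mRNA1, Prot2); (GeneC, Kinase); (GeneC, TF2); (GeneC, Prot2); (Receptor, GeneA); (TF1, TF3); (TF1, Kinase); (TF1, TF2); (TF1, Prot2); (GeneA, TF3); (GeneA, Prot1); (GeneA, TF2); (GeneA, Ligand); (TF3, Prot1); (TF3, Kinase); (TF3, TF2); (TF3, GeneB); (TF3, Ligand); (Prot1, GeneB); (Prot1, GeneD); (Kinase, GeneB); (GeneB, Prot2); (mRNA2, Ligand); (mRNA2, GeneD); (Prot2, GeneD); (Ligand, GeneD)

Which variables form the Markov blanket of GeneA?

Children of GeneA: Ligand, Prot1, TF2, TF3.
Parents of GeneA: Receptor.
Parents of each child, excluding GeneA:
  TF3's other parent is TF1.
  Prot1 also has parents TF3, mRNA1.
  parents(TF2) \ {GeneA} = {GeneC, TF1, TF3}.
  parents(Ligand) \ {GeneA} = {TF3, mRNA2}.
MB(GeneA) = {GeneC, Ligand, Prot1, Receptor, TF1, TF2, TF3, mRNA1, mRNA2}.

{GeneC, Ligand, Prot1, Receptor, TF1, TF2, TF3, mRNA1, mRNA2}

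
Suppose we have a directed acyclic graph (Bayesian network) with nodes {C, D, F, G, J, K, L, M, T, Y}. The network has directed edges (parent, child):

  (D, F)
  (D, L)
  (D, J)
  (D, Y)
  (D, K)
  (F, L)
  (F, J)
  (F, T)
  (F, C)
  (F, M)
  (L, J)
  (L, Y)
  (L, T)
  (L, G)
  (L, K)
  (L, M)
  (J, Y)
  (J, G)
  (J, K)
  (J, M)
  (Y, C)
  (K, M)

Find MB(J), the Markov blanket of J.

{D, F, G, K, L, M, Y}

The Markov blanket of a node is its parents, its children, and the other parents of its children.
J's parents: D, F, L.
Ch(J) = {G, K, M, Y}.
Co-parents of J (other parents of its children):
  Y: D, L
  G: L
  K: D, L
  M: F, K, L
Taking the union gives {D, F, G, K, L, M, Y}.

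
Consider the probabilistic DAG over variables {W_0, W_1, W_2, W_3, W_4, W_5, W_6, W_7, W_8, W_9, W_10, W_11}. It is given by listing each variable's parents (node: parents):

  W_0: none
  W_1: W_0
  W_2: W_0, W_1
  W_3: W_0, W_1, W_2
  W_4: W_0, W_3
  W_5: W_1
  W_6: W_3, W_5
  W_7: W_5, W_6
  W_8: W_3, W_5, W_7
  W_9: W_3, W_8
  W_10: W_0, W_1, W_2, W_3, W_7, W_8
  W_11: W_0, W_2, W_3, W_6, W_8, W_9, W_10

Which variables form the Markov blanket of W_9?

By definition, MB(W_9) is built from W_9's parents, W_9's children, and the co-parents of W_9.
Parents of W_9: W_3, W_8.
Children of W_9: W_11.
For each child, the remaining parents (spouses of W_9):
  W_11: W_0, W_2, W_3, W_6, W_8, W_10
Union: {W_3, W_8} ∪ {W_11} ∪ {W_0, W_2, W_3, W_6, W_8, W_10} = {W_0, W_2, W_3, W_6, W_8, W_10, W_11}.

{W_0, W_2, W_3, W_6, W_8, W_10, W_11}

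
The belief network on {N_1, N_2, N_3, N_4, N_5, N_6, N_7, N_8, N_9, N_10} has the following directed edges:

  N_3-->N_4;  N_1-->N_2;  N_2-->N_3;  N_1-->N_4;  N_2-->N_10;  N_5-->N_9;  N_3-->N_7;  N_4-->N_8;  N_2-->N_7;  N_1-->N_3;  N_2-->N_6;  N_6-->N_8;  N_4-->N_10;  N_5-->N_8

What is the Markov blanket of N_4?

Recall MB(v) = parents ∪ children ∪ spouses, where spouses are the other parents of v's children.
Ch(N_4) = {N_8, N_10}.
N_4 has parents N_1, N_3.
Co-parents of N_4 (other parents of its children):
  N_8's other parents are N_5, N_6.
  N_10 also has parent N_2.
So the Markov blanket of N_4 is {N_1, N_2, N_3, N_5, N_6, N_8, N_10}.

{N_1, N_2, N_3, N_5, N_6, N_8, N_10}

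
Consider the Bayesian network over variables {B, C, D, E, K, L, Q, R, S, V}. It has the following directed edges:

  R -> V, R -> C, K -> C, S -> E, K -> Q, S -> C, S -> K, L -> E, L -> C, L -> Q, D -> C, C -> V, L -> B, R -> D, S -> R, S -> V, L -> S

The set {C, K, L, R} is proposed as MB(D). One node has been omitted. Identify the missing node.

S

The Markov blanket of a node is its parents, its children, and the other parents of its children.
Pa(D) = {R}.
D has child C.
Parents of each child, excluding D:
  parents(C) \ {D} = {K, L, R, S}.
MB(D) = {C, K, L, R, S}.
Comparing with the claimed set, S is missing.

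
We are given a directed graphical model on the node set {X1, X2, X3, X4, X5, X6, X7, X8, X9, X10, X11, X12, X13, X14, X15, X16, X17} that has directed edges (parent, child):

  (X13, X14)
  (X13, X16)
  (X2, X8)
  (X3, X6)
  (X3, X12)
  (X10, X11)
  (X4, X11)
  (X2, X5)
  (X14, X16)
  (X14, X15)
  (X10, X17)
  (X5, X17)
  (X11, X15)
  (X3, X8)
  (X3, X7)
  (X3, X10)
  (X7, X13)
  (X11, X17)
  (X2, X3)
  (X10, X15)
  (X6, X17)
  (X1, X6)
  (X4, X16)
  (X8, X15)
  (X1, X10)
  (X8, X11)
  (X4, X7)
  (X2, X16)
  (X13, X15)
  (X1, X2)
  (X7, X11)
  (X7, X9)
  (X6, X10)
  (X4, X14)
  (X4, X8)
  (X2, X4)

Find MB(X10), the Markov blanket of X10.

The Markov blanket of a node is its parents, its children, and the other parents of its children.
X10 has parents X1, X3, X6.
X10 has children X11, X15, X17.
Other parents of X10's children:
  X11's other parents are X4, X7, X8.
  X15 also has parents X8, X11, X13, X14.
  X17 also has parents X5, X6, X11.
MB(X10) = {X1, X3, X4, X5, X6, X7, X8, X11, X13, X14, X15, X17}.

{X1, X3, X4, X5, X6, X7, X8, X11, X13, X14, X15, X17}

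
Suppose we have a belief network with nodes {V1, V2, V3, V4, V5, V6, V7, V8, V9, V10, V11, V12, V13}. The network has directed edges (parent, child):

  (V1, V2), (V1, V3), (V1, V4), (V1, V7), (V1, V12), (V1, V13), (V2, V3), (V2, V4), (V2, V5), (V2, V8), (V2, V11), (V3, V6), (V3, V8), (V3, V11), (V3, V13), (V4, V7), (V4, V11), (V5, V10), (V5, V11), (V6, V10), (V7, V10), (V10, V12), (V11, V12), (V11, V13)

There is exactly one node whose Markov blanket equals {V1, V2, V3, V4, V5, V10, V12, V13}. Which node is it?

The target node must have every member of {V1, V2, V3, V4, V5, V10, V12, V13} as a parent, child, or co-parent, and no others.
Parents of V11: V2, V3, V4, V5; children: V12, V13; co-parents: V1, V3, V10.
These exactly cover the given set, so the node is V11.

V11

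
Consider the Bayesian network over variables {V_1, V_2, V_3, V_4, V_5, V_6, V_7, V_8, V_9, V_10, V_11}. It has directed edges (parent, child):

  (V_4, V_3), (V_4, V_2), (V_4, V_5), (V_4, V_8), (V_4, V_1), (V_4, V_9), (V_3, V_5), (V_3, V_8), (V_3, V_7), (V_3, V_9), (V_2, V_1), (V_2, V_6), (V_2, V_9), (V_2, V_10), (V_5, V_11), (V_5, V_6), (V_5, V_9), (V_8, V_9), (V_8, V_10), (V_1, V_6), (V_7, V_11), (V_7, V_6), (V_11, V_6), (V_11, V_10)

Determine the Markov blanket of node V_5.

{V_1, V_2, V_3, V_4, V_6, V_7, V_8, V_9, V_11}

Recall MB(v) = parents ∪ children ∪ spouses, where spouses are the other parents of v's children.
V_5 has parents V_3, V_4.
V_5 has children V_6, V_9, V_11.
Co-parents of V_5 (other parents of its children):
  V_11: V_7
  V_6: V_1, V_2, V_7, V_11
  V_9: V_2, V_3, V_4, V_8
So the Markov blanket of V_5 is {V_1, V_2, V_3, V_4, V_6, V_7, V_8, V_9, V_11}.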